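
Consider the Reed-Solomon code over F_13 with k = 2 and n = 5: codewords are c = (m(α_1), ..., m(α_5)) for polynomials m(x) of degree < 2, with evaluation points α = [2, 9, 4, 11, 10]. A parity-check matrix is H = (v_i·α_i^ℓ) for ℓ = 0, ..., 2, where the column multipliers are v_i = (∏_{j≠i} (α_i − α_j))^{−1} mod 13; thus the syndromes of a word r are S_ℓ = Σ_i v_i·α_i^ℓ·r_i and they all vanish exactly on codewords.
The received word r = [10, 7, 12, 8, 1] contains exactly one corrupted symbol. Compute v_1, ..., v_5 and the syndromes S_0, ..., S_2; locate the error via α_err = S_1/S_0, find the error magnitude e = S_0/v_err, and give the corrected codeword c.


S = (3, 12, 9), error at position 3, error magnitude e = 1, c = [10, 7, 11, 8, 1].

Step 1: column multipliers v_i = (∏_{j≠i}(α_i − α_j))^{−1} mod 13.
  i = 1 (α = 2): (2−9)(2−4)(2−11)(2−10) = (−7)·(−2)·(−9)·(−8) = 1008 ≡ 7, so v_1 = 7^{−1} = 2 (mod 13).
  i = 2 (α = 9): (9−2)(9−4)(9−11)(9−10) = 7·5·(−2)·(−1) = 70 ≡ 5, so v_2 = 5^{−1} = 8 (mod 13).
  i = 3 (α = 4): (4−2)(4−9)(4−11)(4−10) = 2·(−5)·(−7)·(−6) = −420 ≡ 9, so v_3 = 9^{−1} = 3 (mod 13).
  i = 4 (α = 11): (11−2)(11−9)(11−4)(11−10) = 9·2·7·1 = 126 ≡ 9, so v_4 = 9^{−1} = 3 (mod 13).
  i = 5 (α = 10): (10−2)(10−9)(10−4)(10−11) = 8·1·6·(−1) = −48 ≡ 4, so v_5 = 4^{−1} = 10 (mod 13).
  v = [2, 8, 3, 3, 10].
Step 2: syndromes of r = [10, 7, 12, 8, 1] (all sums mod 13).
  S_0 = Σ v_i r_i = 2·10 + 8·7 + 3·12 + 3·8 + 10·1 = 146 ≡ 3.
  S_1 = Σ v_i α_i r_i = 2·2·10 + 8·9·7 + 3·4·12 + 3·11·8 + 10·10·1 = 1052 ≡ 12.
  α_i^2 mod 13 = [4, 3, 3, 4, 9].
  S_2 = Σ v_i α_i^2 r_i = 2·4·10 + 8·3·7 + 3·3·12 + 3·4·8 + 10·9·1 = 542 ≡ 9.
  S = (3, 12, 9) ≠ 0, so r is not a codeword (an error is present).
Step 3: locate the error. For a single error e at position i, S_ℓ = v_i·e·α_i^ℓ, so α_err = S_1/S_0.
  S_0^{−1} = 3^{−1} = 9 (mod 13), so α_err = 12·9 = 108 ≡ 4 = α_3. Error position i = 3.
  Consistency check: S_2/S_1 = 9·12 = 108 ≡ 4 = α_err ✓ (single-error assumption holds).
Step 4: error magnitude e = S_0/v_3 = S_0·∏_{j≠3}(α_3 − α_j) = 3·9 = 27 ≡ 1 (mod 13).
Step 5: correct position 3: c_3 = r_3 − e = 12 − 1 ≡ 11 (mod 13). Hence c = [10, 7, 11, 8, 1].
  Check: interpolating c through the α_i gives m(x) = 9 + 7·x (degree < 2) with m(α_i) = c_i for every i, so c is indeed a codeword.


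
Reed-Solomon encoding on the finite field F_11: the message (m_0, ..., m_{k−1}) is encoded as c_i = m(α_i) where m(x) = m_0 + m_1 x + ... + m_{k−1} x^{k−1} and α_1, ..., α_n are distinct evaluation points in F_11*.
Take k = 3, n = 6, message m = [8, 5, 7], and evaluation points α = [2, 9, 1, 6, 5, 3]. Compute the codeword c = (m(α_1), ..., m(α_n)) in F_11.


c = [2, 4, 9, 4, 10, 9]

Message polynomial: m(x) = 8 + 5·x + 7·x^2 (mod 11).
For each evaluation point α_i, compute m(α_i) mod 11:
  α_1 = 2: Horner steps 7 → 8 → 2, so m(2) = 2.
  α_2 = 9: Horner steps 7 → 2 → 4, so m(9) = 4.
  α_3 = 1: Horner steps 7 → 1 → 9, so m(1) = 9.
  α_4 = 6: Horner steps 7 → 3 → 4, so m(6) = 4.
  α_5 = 5: Horner steps 7 → 7 → 10, so m(5) = 10.
  α_6 = 3: Horner steps 7 → 4 → 9, so m(3) = 9.
Codeword c = [2, 4, 9, 4, 10, 9] ∈ F_11^6.


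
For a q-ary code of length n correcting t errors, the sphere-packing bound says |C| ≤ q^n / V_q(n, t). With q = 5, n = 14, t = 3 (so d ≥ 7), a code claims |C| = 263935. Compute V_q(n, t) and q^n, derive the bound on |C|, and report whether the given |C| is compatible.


V_q(n, t) = 24809, q^n = 6103515625, Hamming bound = 246020, |C| = 263935 > bound (violated).

Step 1: Compute V_q(n, t) = Σ_{j=0}^3 C(n, j) (q−1)^j.
  j = 0: C(14,0)·(4)^0 = 1·1 = 1.
  j = 1: C(14,1)·(4)^1 = 14·4 = 56.
  j = 2: C(14,2)·(4)^2 = 91·16 = 1456.
  j = 3: C(14,3)·(4)^3 = 364·64 = 23296.
  V_q(n, t) = 1 + 56 + 1456 + 23296 = 24809.
Step 2: q^n = 5^14 = 6103515625.
Step 3: Hamming bound ⌊q^n / V_q(n,t)⌋ = ⌊6103515625/24809⌋ = 246020.
Step 4: Compare |C| = 263935 to 246020: violated.
The claimed |C| lies above the Hamming bound, so no 5-ary code of length 14 with d ≥ 7 can have 263935 codewords.


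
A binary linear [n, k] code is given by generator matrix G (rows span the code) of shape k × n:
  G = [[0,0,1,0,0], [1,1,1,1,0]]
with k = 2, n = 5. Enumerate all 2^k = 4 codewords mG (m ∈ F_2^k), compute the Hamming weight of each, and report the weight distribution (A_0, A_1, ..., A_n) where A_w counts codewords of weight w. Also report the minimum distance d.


Weight distribution: A_0 = 1, A_1 = 1, A_3 = 1, A_4 = 1. Minimum distance d = 1.

Enumerate all 2^2 = 4 messages m ∈ F_2^2.
For each, compute codeword c = mG in F_2^5, then tally its weight.
  m = 00 → c = 00000, weight = 0.
  m = 10 → c = 00100, weight = 1.
  m = 01 → c = 11110, weight = 4.
  m = 11 → c = 11010, weight = 3.
Tally weights:
  weight 0: 1 codewords.
  weight 1: 1 codewords.
  weight 3: 1 codewords.
  weight 4: 1 codewords.
Minimum distance d = smallest w > 0 with A_w > 0 = 1.
Sanity: Σ A_w = 4 = 2^2 = 4 ✓.


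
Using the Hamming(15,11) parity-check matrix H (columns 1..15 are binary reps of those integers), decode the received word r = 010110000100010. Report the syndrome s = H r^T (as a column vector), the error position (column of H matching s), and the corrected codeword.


s = (0, 1, 1, 1)^T, error position = 7, corrected codeword c = 010110100100010

Compute s = H r^T mod 2 one row at a time:
  s_1 = 0 + 0 + 1 + 0 + 0 + 0 + 1 + 0 = 2 ≡ 0 (mod 2).
  s_2 = 1 + 1 + 0 + 0 + 0 + 0 + 1 + 0 = 3 ≡ 1 (mod 2).
  s_3 = 1 + 0 + 0 + 0 + 1 + 0 + 1 + 0 = 3 ≡ 1 (mod 2).
  s_4 = 0 + 0 + 1 + 0 + 0 + 0 + 0 + 0 = 1 ≡ 1 (mod 2).
s = (0, 1, 1, 1)^T — this equals column 7 of H (binary 0111), so error is at position 7.
Correct: flip bit 7 of r = 010110000100010 to get c = 010110100100010.


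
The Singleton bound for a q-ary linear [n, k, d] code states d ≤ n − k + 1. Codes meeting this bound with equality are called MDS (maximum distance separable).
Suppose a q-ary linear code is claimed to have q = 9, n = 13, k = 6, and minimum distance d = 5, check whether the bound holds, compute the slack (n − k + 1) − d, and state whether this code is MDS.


Singleton RHS = n − k + 1 = 8, slack = 3, bound satisfied, not MDS.

Singleton bound: d ≤ n − k + 1.
Here n = 13, k = 6, so n − k + 1 = 8.
Given d = 5, check d ≤ 8: YES.
Slack = (n − k + 1) − d = 3.
The code is NOT MDS (slack = 3 > 0).
Description: the claimed parameters are [13, 6, 5]_9; such a code would be non-MDS.


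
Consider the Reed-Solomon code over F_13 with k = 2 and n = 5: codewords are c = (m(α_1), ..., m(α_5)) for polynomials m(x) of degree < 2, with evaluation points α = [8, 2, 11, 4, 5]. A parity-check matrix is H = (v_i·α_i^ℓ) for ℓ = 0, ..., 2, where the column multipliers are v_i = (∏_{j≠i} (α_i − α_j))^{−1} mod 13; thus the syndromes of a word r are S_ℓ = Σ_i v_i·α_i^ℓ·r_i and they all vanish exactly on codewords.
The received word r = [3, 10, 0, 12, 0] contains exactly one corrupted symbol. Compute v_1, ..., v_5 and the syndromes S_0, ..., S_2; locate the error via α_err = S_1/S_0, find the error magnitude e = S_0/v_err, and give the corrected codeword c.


S = (11, 4, 5), error at position 3, error magnitude e = 7, c = [3, 10, 6, 12, 0].

Step 1: column multipliers v_i = (∏_{j≠i}(α_i − α_j))^{−1} mod 13.
  i = 1 (α = 8): (8−2)(8−11)(8−4)(8−5) = 6·(−3)·4·3 = −216 ≡ 5, so v_1 = 5^{−1} = 8 (mod 13).
  i = 2 (α = 2): (2−8)(2−11)(2−4)(2−5) = (−6)·(−9)·(−2)·(−3) = 324 ≡ 12, so v_2 = 12^{−1} = 12 (mod 13).
  i = 3 (α = 11): (11−8)(11−2)(11−4)(11−5) = 3·9·7·6 = 1134 ≡ 3, so v_3 = 3^{−1} = 9 (mod 13).
  i = 4 (α = 4): (4−8)(4−2)(4−11)(4−5) = (−4)·2·(−7)·(−1) = −56 ≡ 9, so v_4 = 9^{−1} = 3 (mod 13).
  i = 5 (α = 5): (5−8)(5−2)(5−11)(5−4) = (−3)·3·(−6)·1 = 54 ≡ 2, so v_5 = 2^{−1} = 7 (mod 13).
  v = [8, 12, 9, 3, 7].
Step 2: syndromes of r = [3, 10, 0, 12, 0] (all sums mod 13).
  S_0 = Σ v_i r_i = 8·3 + 12·10 + 9·0 + 3·12 + 7·0 = 180 ≡ 11.
  S_1 = Σ v_i α_i r_i = 8·8·3 + 12·2·10 + 9·11·0 + 3·4·12 + 7·5·0 = 576 ≡ 4.
  α_i^2 mod 13 = [12, 4, 4, 3, 12].
  S_2 = Σ v_i α_i^2 r_i = 8·12·3 + 12·4·10 + 9·4·0 + 3·3·12 + 7·12·0 = 876 ≡ 5.
  S = (11, 4, 5) ≠ 0, so r is not a codeword (an error is present).
Step 3: locate the error. For a single error e at position i, S_ℓ = v_i·e·α_i^ℓ, so α_err = S_1/S_0.
  S_0^{−1} = 11^{−1} = 6 (mod 13), so α_err = 4·6 = 24 ≡ 11 = α_3. Error position i = 3.
  Consistency check: S_2/S_1 = 5·10 = 50 ≡ 11 = α_err ✓ (single-error assumption holds).
Step 4: error magnitude e = S_0/v_3 = S_0·∏_{j≠3}(α_3 − α_j) = 11·3 = 33 ≡ 7 (mod 13).
Step 5: correct position 3: c_3 = r_3 − e = 0 − 7 ≡ 6 (mod 13). Hence c = [3, 10, 6, 12, 0].
  Check: interpolating c through the α_i gives m(x) = 8 + 1·x (degree < 2) with m(α_i) = c_i for every i, so c is indeed a codeword.


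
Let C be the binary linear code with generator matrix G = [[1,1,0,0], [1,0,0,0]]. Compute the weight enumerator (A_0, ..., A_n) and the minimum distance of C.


Weight distribution: A_0 = 1, A_1 = 2, A_2 = 1. Minimum distance d = 1.

Enumerate all 2^2 = 4 messages m ∈ F_2^2.
For each, compute codeword c = mG in F_2^4, then tally its weight.
  m = 00 → c = 0000, weight = 0.
  m = 10 → c = 1100, weight = 2.
  m = 01 → c = 1000, weight = 1.
  m = 11 → c = 0100, weight = 1.
Tally weights:
  weight 0: 1 codewords.
  weight 1: 2 codewords.
  weight 2: 1 codewords.
Minimum distance d = smallest w > 0 with A_w > 0 = 1.
Sanity: Σ A_w = 4 = 2^2 = 4 ✓.


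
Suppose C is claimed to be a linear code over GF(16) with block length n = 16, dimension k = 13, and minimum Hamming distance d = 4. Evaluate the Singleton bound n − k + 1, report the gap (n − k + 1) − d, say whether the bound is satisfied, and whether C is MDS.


Singleton RHS = n − k + 1 = 4, slack = 0, bound satisfied, MDS.

Singleton bound: d ≤ n − k + 1.
Here n = 16, k = 13, so n − k + 1 = 4.
Given d = 4, check d ≤ 4: YES.
Slack = (n − k + 1) − d = 0.
The code is MDS (slack = 0).
Description: the claimed parameters are [16, 13, 4]_16; such a code would be MDS (meets Singleton bound).


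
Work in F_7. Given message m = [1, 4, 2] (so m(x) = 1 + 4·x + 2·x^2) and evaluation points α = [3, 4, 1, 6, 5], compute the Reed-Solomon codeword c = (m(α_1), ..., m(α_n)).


c = [3, 0, 0, 6, 1]

Message polynomial: m(x) = 1 + 4·x + 2·x^2 (mod 7).
For each evaluation point α_i, compute m(α_i) mod 7:
  α_1 = 3: Horner steps 2 → 3 → 3, so m(3) = 3.
  α_2 = 4: Horner steps 2 → 5 → 0, so m(4) = 0.
  α_3 = 1: Horner steps 2 → 6 → 0, so m(1) = 0.
  α_4 = 6: Horner steps 2 → 2 → 6, so m(6) = 6.
  α_5 = 5: Horner steps 2 → 0 → 1, so m(5) = 1.
Codeword c = [3, 0, 0, 6, 1] ∈ F_7^5.


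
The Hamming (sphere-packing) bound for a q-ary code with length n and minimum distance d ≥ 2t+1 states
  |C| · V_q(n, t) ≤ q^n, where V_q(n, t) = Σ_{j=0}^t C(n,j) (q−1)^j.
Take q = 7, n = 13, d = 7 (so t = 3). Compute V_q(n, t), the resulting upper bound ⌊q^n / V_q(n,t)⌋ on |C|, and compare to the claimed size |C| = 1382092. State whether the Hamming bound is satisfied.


V_q(n, t) = 64663, q^n = 96889010407, Hamming bound = 1498368, |C| = 1382092 ≤ bound (satisfied).

Step 1: Compute V_q(n, t) = Σ_{j=0}^3 C(n, j) (q−1)^j.
  j = 0: C(13,0)·(6)^0 = 1·1 = 1.
  j = 1: C(13,1)·(6)^1 = 13·6 = 78.
  j = 2: C(13,2)·(6)^2 = 78·36 = 2808.
  j = 3: C(13,3)·(6)^3 = 286·216 = 61776.
  V_q(n, t) = 1 + 78 + 2808 + 61776 = 64663.
Step 2: q^n = 7^13 = 96889010407.
Step 3: Hamming bound ⌊q^n / V_q(n,t)⌋ = ⌊96889010407/64663⌋ = 1498368.
Step 4: Compare |C| = 1382092 to 1498368: satisfied.
The claimed |C| lies below the Hamming bound.


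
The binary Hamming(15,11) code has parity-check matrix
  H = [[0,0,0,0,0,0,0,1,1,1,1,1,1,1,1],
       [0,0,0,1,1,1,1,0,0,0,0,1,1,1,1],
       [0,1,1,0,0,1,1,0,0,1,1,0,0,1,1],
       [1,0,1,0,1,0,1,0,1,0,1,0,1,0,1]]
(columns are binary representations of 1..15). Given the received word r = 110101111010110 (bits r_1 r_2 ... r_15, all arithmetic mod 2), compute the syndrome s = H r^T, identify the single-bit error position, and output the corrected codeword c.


s = (1, 1, 1, 1)^T, error position = 15, corrected codeword c = 110101111010111

Compute s = H r^T mod 2 one row at a time:
  s_1 = 1 + 1 + 0 + 1 + 0 + 1 + 1 + 0 = 5 ≡ 1 (mod 2).
  s_2 = 1 + 0 + 1 + 1 + 0 + 1 + 1 + 0 = 5 ≡ 1 (mod 2).
  s_3 = 1 + 0 + 1 + 1 + 0 + 1 + 1 + 0 = 5 ≡ 1 (mod 2).
  s_4 = 1 + 0 + 0 + 1 + 1 + 1 + 1 + 0 = 5 ≡ 1 (mod 2).
s = (1, 1, 1, 1)^T — this equals column 15 of H (binary 1111), so error is at position 15.
Correct: flip bit 15 of r = 110101111010110 to get c = 110101111010111.


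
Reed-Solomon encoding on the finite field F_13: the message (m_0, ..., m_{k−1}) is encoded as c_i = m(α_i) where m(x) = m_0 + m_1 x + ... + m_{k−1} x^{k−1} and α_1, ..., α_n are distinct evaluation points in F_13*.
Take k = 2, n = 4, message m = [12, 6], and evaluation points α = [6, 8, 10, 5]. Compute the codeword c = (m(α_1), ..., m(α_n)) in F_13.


c = [9, 8, 7, 3]

Message polynomial: m(x) = 12 + 6·x (mod 13).
For each evaluation point α_i, compute m(α_i) mod 13:
  α_1 = 6: Horner steps 6 → 9, so m(6) = 9.
  α_2 = 8: Horner steps 6 → 8, so m(8) = 8.
  α_3 = 10: Horner steps 6 → 7, so m(10) = 7.
  α_4 = 5: Horner steps 6 → 3, so m(5) = 3.
Codeword c = [9, 8, 7, 3] ∈ F_13^4.


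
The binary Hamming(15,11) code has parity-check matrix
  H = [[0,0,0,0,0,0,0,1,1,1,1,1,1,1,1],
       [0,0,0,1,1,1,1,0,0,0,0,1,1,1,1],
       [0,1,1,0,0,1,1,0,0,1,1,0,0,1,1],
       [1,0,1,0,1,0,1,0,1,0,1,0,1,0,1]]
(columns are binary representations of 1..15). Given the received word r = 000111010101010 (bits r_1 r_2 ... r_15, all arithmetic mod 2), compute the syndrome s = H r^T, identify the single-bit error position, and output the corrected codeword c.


s = (0, 1, 1, 1)^T, error position = 7, corrected codeword c = 000111110101010

Compute s = H r^T mod 2 one row at a time:
  s_1 = 1 + 0 + 1 + 0 + 1 + 0 + 1 + 0 = 4 ≡ 0 (mod 2).
  s_2 = 1 + 1 + 1 + 0 + 1 + 0 + 1 + 0 = 5 ≡ 1 (mod 2).
  s_3 = 0 + 0 + 1 + 0 + 1 + 0 + 1 + 0 = 3 ≡ 1 (mod 2).
  s_4 = 0 + 0 + 1 + 0 + 0 + 0 + 0 + 0 = 1 ≡ 1 (mod 2).
s = (0, 1, 1, 1)^T — this equals column 7 of H (binary 0111), so error is at position 7.
Correct: flip bit 7 of r = 000111010101010 to get c = 000111110101010.


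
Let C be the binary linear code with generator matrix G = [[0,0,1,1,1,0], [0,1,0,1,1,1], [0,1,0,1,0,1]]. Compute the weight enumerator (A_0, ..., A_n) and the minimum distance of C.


Weight distribution: A_0 = 1, A_1 = 1, A_2 = 1, A_3 = 3, A_4 = 2. Minimum distance d = 1.

Enumerate all 2^3 = 8 messages m ∈ F_2^3.
For each, compute codeword c = mG in F_2^6, then tally its weight.
  m = 000 → c = 000000, weight = 0.
  m = 100 → c = 001110, weight = 3.
  m = 010 → c = 010111, weight = 4.
  m = 110 → c = 011001, weight = 3.
  m = 001 → c = 010101, weight = 3.
  m = 101 → c = 011011, weight = 4.
  m = 011 → c = 000010, weight = 1.
  m = 111 → c = 001100, weight = 2.
Tally weights:
  weight 0: 1 codewords.
  weight 1: 1 codewords.
  weight 2: 1 codewords.
  weight 3: 3 codewords.
  weight 4: 2 codewords.
Minimum distance d = smallest w > 0 with A_w > 0 = 1.
Sanity: Σ A_w = 8 = 2^3 = 8 ✓.


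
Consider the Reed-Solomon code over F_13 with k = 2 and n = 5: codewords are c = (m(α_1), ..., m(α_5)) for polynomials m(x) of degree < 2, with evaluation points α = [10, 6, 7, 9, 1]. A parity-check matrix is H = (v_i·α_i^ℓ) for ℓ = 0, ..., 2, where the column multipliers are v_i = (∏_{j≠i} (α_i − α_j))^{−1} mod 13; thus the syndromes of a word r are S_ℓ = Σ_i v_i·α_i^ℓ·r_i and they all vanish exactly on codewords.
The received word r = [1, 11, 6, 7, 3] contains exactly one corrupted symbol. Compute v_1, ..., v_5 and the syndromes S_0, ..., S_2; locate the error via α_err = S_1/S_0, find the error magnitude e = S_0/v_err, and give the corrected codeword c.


S = (5, 4, 11), error at position 2, error magnitude e = 12, c = [1, 12, 6, 7, 3].

Step 1: column multipliers v_i = (∏_{j≠i}(α_i − α_j))^{−1} mod 13.
  i = 1 (α = 10): (10−6)(10−7)(10−9)(10−1) = 4·3·1·9 = 108 ≡ 4, so v_1 = 4^{−1} = 10 (mod 13).
  i = 2 (α = 6): (6−10)(6−7)(6−9)(6−1) = (−4)·(−1)·(−3)·5 = −60 ≡ 5, so v_2 = 5^{−1} = 8 (mod 13).
  i = 3 (α = 7): (7−10)(7−6)(7−9)(7−1) = (−3)·1·(−2)·6 = 36 ≡ 10, so v_3 = 10^{−1} = 4 (mod 13).
  i = 4 (α = 9): (9−10)(9−6)(9−7)(9−1) = (−1)·3·2·8 = −48 ≡ 4, so v_4 = 4^{−1} = 10 (mod 13).
  i = 5 (α = 1): (1−10)(1−6)(1−7)(1−9) = (−9)·(−5)·(−6)·(−8) = 2160 ≡ 2, so v_5 = 2^{−1} = 7 (mod 13).
  v = [10, 8, 4, 10, 7].
Step 2: syndromes of r = [1, 11, 6, 7, 3] (all sums mod 13).
  S_0 = Σ v_i r_i = 10·1 + 8·11 + 4·6 + 10·7 + 7·3 = 213 ≡ 5.
  S_1 = Σ v_i α_i r_i = 10·10·1 + 8·6·11 + 4·7·6 + 10·9·7 + 7·1·3 = 1447 ≡ 4.
  α_i^2 mod 13 = [9, 10, 10, 3, 1].
  S_2 = Σ v_i α_i^2 r_i = 10·9·1 + 8·10·11 + 4·10·6 + 10·3·7 + 7·1·3 = 1441 ≡ 11.
  S = (5, 4, 11) ≠ 0, so r is not a codeword (an error is present).
Step 3: locate the error. For a single error e at position i, S_ℓ = v_i·e·α_i^ℓ, so α_err = S_1/S_0.
  S_0^{−1} = 5^{−1} = 8 (mod 13), so α_err = 4·8 = 32 ≡ 6 = α_2. Error position i = 2.
  Consistency check: S_2/S_1 = 11·10 = 110 ≡ 6 = α_err ✓ (single-error assumption holds).
Step 4: error magnitude e = S_0/v_2 = S_0·∏_{j≠2}(α_2 − α_j) = 5·5 = 25 ≡ 12 (mod 13).
Step 5: correct position 2: c_2 = r_2 − e = 11 − 12 ≡ 12 (mod 13). Hence c = [1, 12, 6, 7, 3].
  Check: interpolating c through the α_i gives m(x) = 9 + 7·x (degree < 2) with m(α_i) = c_i for every i, so c is indeed a codeword.


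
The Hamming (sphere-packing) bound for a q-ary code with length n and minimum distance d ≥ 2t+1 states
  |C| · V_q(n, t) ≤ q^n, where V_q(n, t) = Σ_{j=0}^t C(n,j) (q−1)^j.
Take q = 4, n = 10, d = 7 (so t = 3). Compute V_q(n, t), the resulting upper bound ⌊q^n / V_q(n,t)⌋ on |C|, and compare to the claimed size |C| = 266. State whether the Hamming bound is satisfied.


V_q(n, t) = 3676, q^n = 1048576, Hamming bound = 285, |C| = 266 ≤ bound (satisfied).

Step 1: Compute V_q(n, t) = Σ_{j=0}^3 C(n, j) (q−1)^j.
  j = 0: C(10,0)·(3)^0 = 1·1 = 1.
  j = 1: C(10,1)·(3)^1 = 10·3 = 30.
  j = 2: C(10,2)·(3)^2 = 45·9 = 405.
  j = 3: C(10,3)·(3)^3 = 120·27 = 3240.
  V_q(n, t) = 1 + 30 + 405 + 3240 = 3676.
Step 2: q^n = 4^10 = 1048576.
Step 3: Hamming bound ⌊q^n / V_q(n,t)⌋ = ⌊1048576/3676⌋ = 285.
Step 4: Compare |C| = 266 to 285: satisfied.
The claimed |C| lies below the Hamming bound.


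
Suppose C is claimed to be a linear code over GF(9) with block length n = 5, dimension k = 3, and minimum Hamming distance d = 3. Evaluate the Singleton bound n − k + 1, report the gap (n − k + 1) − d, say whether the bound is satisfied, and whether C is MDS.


Singleton RHS = n − k + 1 = 3, slack = 0, bound satisfied, MDS.

Singleton bound: d ≤ n − k + 1.
Here n = 5, k = 3, so n − k + 1 = 3.
Given d = 3, check d ≤ 3: YES.
Slack = (n − k + 1) − d = 0.
The code is MDS (slack = 0).
Description: the claimed parameters are [5, 3, 3]_9; such a code would be MDS (meets Singleton bound).


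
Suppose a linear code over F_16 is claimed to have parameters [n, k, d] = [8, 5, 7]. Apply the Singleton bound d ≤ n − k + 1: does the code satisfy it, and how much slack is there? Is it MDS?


Singleton RHS = n − k + 1 = 4, slack = -3, bound violated (no such code; not MDS).

Singleton bound: d ≤ n − k + 1.
Here n = 8, k = 5, so n − k + 1 = 4.
Given d = 7, check d ≤ 4: NO.
Slack = (n − k + 1) − d = -3.
The slack is negative: d = 7 exceeds n − k + 1 = 4 by 3, so the Singleton bound is violated and no linear [8, 5, 7]_16 code can exist. In particular it is not MDS (MDS requires d = n − k + 1 exactly).
Description: the claimed parameters are [8, 5, 7]_16; such a code would be impossible (violates the Singleton bound).


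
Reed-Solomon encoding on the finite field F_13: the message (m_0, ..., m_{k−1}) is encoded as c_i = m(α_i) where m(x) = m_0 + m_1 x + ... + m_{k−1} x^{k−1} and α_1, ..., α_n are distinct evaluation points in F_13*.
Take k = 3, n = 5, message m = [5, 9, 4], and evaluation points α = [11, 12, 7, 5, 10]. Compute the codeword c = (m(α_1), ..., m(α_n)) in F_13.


c = [3, 0, 4, 7, 1]

Message polynomial: m(x) = 5 + 9·x + 4·x^2 (mod 13).
For each evaluation point α_i, compute m(α_i) mod 13:
  α_1 = 11: Horner steps 4 → 1 → 3, so m(11) = 3.
  α_2 = 12: Horner steps 4 → 5 → 0, so m(12) = 0.
  α_3 = 7: Horner steps 4 → 11 → 4, so m(7) = 4.
  α_4 = 5: Horner steps 4 → 3 → 7, so m(5) = 7.
  α_5 = 10: Horner steps 4 → 10 → 1, so m(10) = 1.
Codeword c = [3, 0, 4, 7, 1] ∈ F_13^5.


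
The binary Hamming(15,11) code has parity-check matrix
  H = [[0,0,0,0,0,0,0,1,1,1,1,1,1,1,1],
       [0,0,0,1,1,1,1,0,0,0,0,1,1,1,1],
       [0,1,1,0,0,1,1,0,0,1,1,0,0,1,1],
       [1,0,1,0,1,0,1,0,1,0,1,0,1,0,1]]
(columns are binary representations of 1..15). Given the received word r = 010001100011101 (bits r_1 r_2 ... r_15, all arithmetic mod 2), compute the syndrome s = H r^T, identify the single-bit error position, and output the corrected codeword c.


s = (0, 1, 1, 0)^T, error position = 6, corrected codeword c = 010000100011101

Compute s = H r^T mod 2 one row at a time:
  s_1 = 0 + 0 + 0 + 1 + 1 + 1 + 0 + 1 = 4 ≡ 0 (mod 2).
  s_2 = 0 + 0 + 1 + 1 + 1 + 1 + 0 + 1 = 5 ≡ 1 (mod 2).
  s_3 = 1 + 0 + 1 + 1 + 0 + 1 + 0 + 1 = 5 ≡ 1 (mod 2).
  s_4 = 0 + 0 + 0 + 1 + 0 + 1 + 1 + 1 = 4 ≡ 0 (mod 2).
s = (0, 1, 1, 0)^T — this equals column 6 of H (binary 0110), so error is at position 6.
Correct: flip bit 6 of r = 010001100011101 to get c = 010000100011101.


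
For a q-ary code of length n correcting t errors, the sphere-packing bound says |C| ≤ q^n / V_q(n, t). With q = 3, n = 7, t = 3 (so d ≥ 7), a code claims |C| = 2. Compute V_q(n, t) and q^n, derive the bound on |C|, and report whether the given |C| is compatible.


V_q(n, t) = 379, q^n = 2187, Hamming bound = 5, |C| = 2 ≤ bound (satisfied).

Step 1: Compute V_q(n, t) = Σ_{j=0}^3 C(n, j) (q−1)^j.
  j = 0: C(7,0)·(2)^0 = 1·1 = 1.
  j = 1: C(7,1)·(2)^1 = 7·2 = 14.
  j = 2: C(7,2)·(2)^2 = 21·4 = 84.
  j = 3: C(7,3)·(2)^3 = 35·8 = 280.
  V_q(n, t) = 1 + 14 + 84 + 280 = 379.
Step 2: q^n = 3^7 = 2187.
Step 3: Hamming bound ⌊q^n / V_q(n,t)⌋ = ⌊2187/379⌋ = 5.
Step 4: Compare |C| = 2 to 5: satisfied.
The claimed |C| lies below the Hamming bound.


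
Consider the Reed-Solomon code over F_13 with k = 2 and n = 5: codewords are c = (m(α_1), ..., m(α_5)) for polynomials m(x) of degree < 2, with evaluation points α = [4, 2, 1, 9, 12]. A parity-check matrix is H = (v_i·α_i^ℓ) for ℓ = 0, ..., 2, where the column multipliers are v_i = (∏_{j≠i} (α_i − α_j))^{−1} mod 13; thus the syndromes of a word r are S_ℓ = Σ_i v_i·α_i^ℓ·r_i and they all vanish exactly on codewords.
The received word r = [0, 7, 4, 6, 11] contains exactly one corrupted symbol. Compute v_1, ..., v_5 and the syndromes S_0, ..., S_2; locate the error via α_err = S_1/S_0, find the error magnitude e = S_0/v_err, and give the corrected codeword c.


S = (6, 2, 5), error at position 4, error magnitude e = 4, c = [0, 7, 4, 2, 11].

Step 1: column multipliers v_i = (∏_{j≠i}(α_i − α_j))^{−1} mod 13.
  i = 1 (α = 4): (4−2)(4−1)(4−9)(4−12) = 2·3·(−5)·(−8) = 240 ≡ 6, so v_1 = 6^{−1} = 11 (mod 13).
  i = 2 (α = 2): (2−4)(2−1)(2−9)(2−12) = (−2)·1·(−7)·(−10) = −140 ≡ 3, so v_2 = 3^{−1} = 9 (mod 13).
  i = 3 (α = 1): (1−4)(1−2)(1−9)(1−12) = (−3)·(−1)·(−8)·(−11) = 264 ≡ 4, so v_3 = 4^{−1} = 10 (mod 13).
  i = 4 (α = 9): (9−4)(9−2)(9−1)(9−12) = 5·7·8·(−3) = −840 ≡ 5, so v_4 = 5^{−1} = 8 (mod 13).
  i = 5 (α = 12): (12−4)(12−2)(12−1)(12−9) = 8·10·11·3 = 2640 ≡ 1, so v_5 = 1^{−1} = 1 (mod 13).
  v = [11, 9, 10, 8, 1].
Step 2: syndromes of r = [0, 7, 4, 6, 11] (all sums mod 13).
  S_0 = Σ v_i r_i = 11·0 + 9·7 + 10·4 + 8·6 + 1·11 = 162 ≡ 6.
  S_1 = Σ v_i α_i r_i = 11·4·0 + 9·2·7 + 10·1·4 + 8·9·6 + 1·12·11 = 730 ≡ 2.
  α_i^2 mod 13 = [3, 4, 1, 3, 1].
  S_2 = Σ v_i α_i^2 r_i = 11·3·0 + 9·4·7 + 10·1·4 + 8·3·6 + 1·1·11 = 447 ≡ 5.
  S = (6, 2, 5) ≠ 0, so r is not a codeword (an error is present).
Step 3: locate the error. For a single error e at position i, S_ℓ = v_i·e·α_i^ℓ, so α_err = S_1/S_0.
  S_0^{−1} = 6^{−1} = 11 (mod 13), so α_err = 2·11 = 22 ≡ 9 = α_4. Error position i = 4.
  Consistency check: S_2/S_1 = 5·7 = 35 ≡ 9 = α_err ✓ (single-error assumption holds).
Step 4: error magnitude e = S_0/v_4 = S_0·∏_{j≠4}(α_4 − α_j) = 6·5 = 30 ≡ 4 (mod 13).
Step 5: correct position 4: c_4 = r_4 − e = 6 − 4 ≡ 2 (mod 13). Hence c = [0, 7, 4, 2, 11].
  Check: interpolating c through the α_i gives m(x) = 1 + 3·x (degree < 2) with m(α_i) = c_i for every i, so c is indeed a codeword.


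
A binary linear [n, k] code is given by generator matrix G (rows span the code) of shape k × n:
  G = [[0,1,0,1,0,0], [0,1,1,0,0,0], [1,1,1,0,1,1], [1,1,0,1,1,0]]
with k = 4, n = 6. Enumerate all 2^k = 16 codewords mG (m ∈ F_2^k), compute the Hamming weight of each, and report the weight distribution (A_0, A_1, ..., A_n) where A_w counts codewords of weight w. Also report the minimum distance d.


Weight distribution: A_0 = 1, A_1 = 1, A_2 = 4, A_3 = 4, A_4 = 3, A_5 = 3. Minimum distance d = 1.

Enumerate all 2^4 = 16 messages m ∈ F_2^4.
For each, compute codeword c = mG in F_2^6, then tally its weight.
  m = 0000 → c = 000000, weight = 0.
  m = 1000 → c = 010100, weight = 2.
  m = 0100 → c = 011000, weight = 2.
  m = 1100 → c = 001100, weight = 2.
  m = 0010 → c = 111011, weight = 5.
  m = 1010 → c = 101111, weight = 5.
  m = 0110 → c = 100011, weight = 3.
  m = 1110 → c = 110111, weight = 5.
  m = 0001 → c = 110110, weight = 4.
  m = 1001 → c = 100010, weight = 2.
  m = 0101 → c = 101110, weight = 4.
  m = 1101 → c = 111010, weight = 4.
  m = 0011 → c = 001101, weight = 3.
  m = 1011 → c = 011001, weight = 3.
  m = 0111 → c = 010101, weight = 3.
  m = 1111 → c = 000001, weight = 1.
Tally weights:
  weight 0: 1 codewords.
  weight 1: 1 codewords.
  weight 2: 4 codewords.
  weight 3: 4 codewords.
  weight 4: 3 codewords.
  weight 5: 3 codewords.
Minimum distance d = smallest w > 0 with A_w > 0 = 1.
Sanity: Σ A_w = 16 = 2^4 = 16 ✓.


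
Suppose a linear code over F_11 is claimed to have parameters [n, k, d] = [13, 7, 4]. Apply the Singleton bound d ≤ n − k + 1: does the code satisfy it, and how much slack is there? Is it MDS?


Singleton RHS = n − k + 1 = 7, slack = 3, bound satisfied, not MDS.

Singleton bound: d ≤ n − k + 1.
Here n = 13, k = 7, so n − k + 1 = 7.
Given d = 4, check d ≤ 7: YES.
Slack = (n − k + 1) − d = 3.
The code is NOT MDS (slack = 3 > 0).
Description: the claimed parameters are [13, 7, 4]_11; such a code would be non-MDS.


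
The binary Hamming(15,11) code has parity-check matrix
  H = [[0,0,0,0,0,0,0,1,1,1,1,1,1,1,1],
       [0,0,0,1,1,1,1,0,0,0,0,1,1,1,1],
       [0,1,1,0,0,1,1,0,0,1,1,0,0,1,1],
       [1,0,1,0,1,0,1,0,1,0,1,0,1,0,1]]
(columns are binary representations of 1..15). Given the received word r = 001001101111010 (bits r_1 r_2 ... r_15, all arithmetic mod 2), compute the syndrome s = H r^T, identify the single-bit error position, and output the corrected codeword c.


s = (1, 0, 0, 0)^T, error position = 8, corrected codeword c = 001001111111010

Compute s = H r^T mod 2 one row at a time:
  s_1 = 0 + 1 + 1 + 1 + 1 + 0 + 1 + 0 = 5 ≡ 1 (mod 2).
  s_2 = 0 + 0 + 1 + 1 + 1 + 0 + 1 + 0 = 4 ≡ 0 (mod 2).
  s_3 = 0 + 1 + 1 + 1 + 1 + 1 + 1 + 0 = 6 ≡ 0 (mod 2).
  s_4 = 0 + 1 + 0 + 1 + 1 + 1 + 0 + 0 = 4 ≡ 0 (mod 2).
s = (1, 0, 0, 0)^T — this equals column 8 of H (binary 1000), so error is at position 8.
Correct: flip bit 8 of r = 001001101111010 to get c = 001001111111010.


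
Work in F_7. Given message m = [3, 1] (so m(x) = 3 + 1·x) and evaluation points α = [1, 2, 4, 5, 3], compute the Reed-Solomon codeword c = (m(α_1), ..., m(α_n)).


c = [4, 5, 0, 1, 6]

Message polynomial: m(x) = 3 + 1·x (mod 7).
For each evaluation point α_i, compute m(α_i) mod 7:
  α_1 = 1: Horner steps 1 → 4, so m(1) = 4.
  α_2 = 2: Horner steps 1 → 5, so m(2) = 5.
  α_3 = 4: Horner steps 1 → 0, so m(4) = 0.
  α_4 = 5: Horner steps 1 → 1, so m(5) = 1.
  α_5 = 3: Horner steps 1 → 6, so m(3) = 6.
Codeword c = [4, 5, 0, 1, 6] ∈ F_7^5.


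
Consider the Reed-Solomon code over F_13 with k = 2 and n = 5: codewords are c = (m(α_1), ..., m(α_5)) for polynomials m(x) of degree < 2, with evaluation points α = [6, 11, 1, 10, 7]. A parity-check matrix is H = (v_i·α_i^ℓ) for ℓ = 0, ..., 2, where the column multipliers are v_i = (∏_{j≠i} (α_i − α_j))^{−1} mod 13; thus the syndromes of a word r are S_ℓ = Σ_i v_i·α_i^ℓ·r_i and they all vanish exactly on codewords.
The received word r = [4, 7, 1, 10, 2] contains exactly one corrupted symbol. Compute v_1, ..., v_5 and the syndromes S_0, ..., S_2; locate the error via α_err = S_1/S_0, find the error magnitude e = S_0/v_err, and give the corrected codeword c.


S = (3, 4, 1), error at position 4, error magnitude e = 1, c = [4, 7, 1, 9, 2].

Step 1: column multipliers v_i = (∏_{j≠i}(α_i − α_j))^{−1} mod 13.
  i = 1 (α = 6): (6−11)(6−1)(6−10)(6−7) = (−5)·5·(−4)·(−1) = −100 ≡ 4, so v_1 = 4^{−1} = 10 (mod 13).
  i = 2 (α = 11): (11−6)(11−1)(11−10)(11−7) = 5·10·1·4 = 200 ≡ 5, so v_2 = 5^{−1} = 8 (mod 13).
  i = 3 (α = 1): (1−6)(1−11)(1−10)(1−7) = (−5)·(−10)·(−9)·(−6) = 2700 ≡ 9, so v_3 = 9^{−1} = 3 (mod 13).
  i = 4 (α = 10): (10−6)(10−11)(10−1)(10−7) = 4·(−1)·9·3 = −108 ≡ 9, so v_4 = 9^{−1} = 3 (mod 13).
  i = 5 (α = 7): (7−6)(7−11)(7−1)(7−10) = 1·(−4)·6·(−3) = 72 ≡ 7, so v_5 = 7^{−1} = 2 (mod 13).
  v = [10, 8, 3, 3, 2].
Step 2: syndromes of r = [4, 7, 1, 10, 2] (all sums mod 13).
  S_0 = Σ v_i r_i = 10·4 + 8·7 + 3·1 + 3·10 + 2·2 = 133 ≡ 3.
  S_1 = Σ v_i α_i r_i = 10·6·4 + 8·11·7 + 3·1·1 + 3·10·10 + 2·7·2 = 1187 ≡ 4.
  α_i^2 mod 13 = [10, 4, 1, 9, 10].
  S_2 = Σ v_i α_i^2 r_i = 10·10·4 + 8·4·7 + 3·1·1 + 3·9·10 + 2·10·2 = 937 ≡ 1.
  S = (3, 4, 1) ≠ 0, so r is not a codeword (an error is present).
Step 3: locate the error. For a single error e at position i, S_ℓ = v_i·e·α_i^ℓ, so α_err = S_1/S_0.
  S_0^{−1} = 3^{−1} = 9 (mod 13), so α_err = 4·9 = 36 ≡ 10 = α_4. Error position i = 4.
  Consistency check: S_2/S_1 = 1·10 = 10 ≡ 10 = α_err ✓ (single-error assumption holds).
Step 4: error magnitude e = S_0/v_4 = S_0·∏_{j≠4}(α_4 − α_j) = 3·9 = 27 ≡ 1 (mod 13).
Step 5: correct position 4: c_4 = r_4 − e = 10 − 1 ≡ 9 (mod 13). Hence c = [4, 7, 1, 9, 2].
  Check: interpolating c through the α_i gives m(x) = 3 + 11·x (degree < 2) with m(α_i) = c_i for every i, so c is indeed a codeword.


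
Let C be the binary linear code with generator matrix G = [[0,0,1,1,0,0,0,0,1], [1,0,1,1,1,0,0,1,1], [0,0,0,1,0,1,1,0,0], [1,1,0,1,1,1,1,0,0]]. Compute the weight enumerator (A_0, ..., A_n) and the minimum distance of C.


Weight distribution: A_0 = 1, A_2 = 1, A_3 = 4, A_4 = 1, A_5 = 2, A_6 = 5, A_7 = 2. Minimum distance d = 2.

Enumerate all 2^4 = 16 messages m ∈ F_2^4.
For each, compute codeword c = mG in F_2^9, then tally its weight.
  m = 0000 → c = 000000000, weight = 0.
  m = 1000 → c = 001100001, weight = 3.
  m = 0100 → c = 101110011, weight = 6.
  m = 1100 → c = 100010010, weight = 3.
  m = 0010 → c = 000101100, weight = 3.
  m = 1010 → c = 001001101, weight = 4.
  m = 0110 → c = 101011111, weight = 7.
  m = 1110 → c = 100111110, weight = 6.
  m = 0001 → c = 110111100, weight = 6.
  m = 1001 → c = 111011101, weight = 7.
  m = 0101 → c = 011001111, weight = 6.
  m = 1101 → c = 010101110, weight = 5.
  m = 0011 → c = 110010000, weight = 3.
  m = 1011 → c = 111110001, weight = 6.
  m = 0111 → c = 011100011, weight = 5.
  m = 1111 → c = 010000010, weight = 2.
Tally weights:
  weight 0: 1 codewords.
  weight 2: 1 codewords.
  weight 3: 4 codewords.
  weight 4: 1 codewords.
  weight 5: 2 codewords.
  weight 6: 5 codewords.
  weight 7: 2 codewords.
Minimum distance d = smallest w > 0 with A_w > 0 = 2.
Sanity: Σ A_w = 16 = 2^4 = 16 ✓.


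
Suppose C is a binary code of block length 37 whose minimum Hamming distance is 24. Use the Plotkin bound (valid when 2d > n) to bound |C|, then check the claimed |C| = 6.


Plotkin bound M ≤ 4; given |C| = 6 > bound (violated).

Check applicability: 2d = 48, n = 37.
2d − n = 11 > 0, so Plotkin applies.
Compute d/(2d−n) = 24/11 ≈ 2.1818.
⌊d/(2d−n)⌋ = 2.
Plotkin bound: M ≤ 2·2 = 4.
Given |C| = 6, check: VIOLATED.
This |C| is above the Plotkin bound, so no binary code with n = 37, d = 24 and 6 codewords exists.


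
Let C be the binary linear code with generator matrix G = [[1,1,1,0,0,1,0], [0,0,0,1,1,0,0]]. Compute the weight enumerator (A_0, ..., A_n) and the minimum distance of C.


Weight distribution: A_0 = 1, A_2 = 1, A_4 = 1, A_6 = 1. Minimum distance d = 2.

Enumerate all 2^2 = 4 messages m ∈ F_2^2.
For each, compute codeword c = mG in F_2^7, then tally its weight.
  m = 00 → c = 0000000, weight = 0.
  m = 10 → c = 1110010, weight = 4.
  m = 01 → c = 0001100, weight = 2.
  m = 11 → c = 1111110, weight = 6.
Tally weights:
  weight 0: 1 codewords.
  weight 2: 1 codewords.
  weight 4: 1 codewords.
  weight 6: 1 codewords.
Minimum distance d = smallest w > 0 with A_w > 0 = 2.
Sanity: Σ A_w = 4 = 2^2 = 4 ✓.


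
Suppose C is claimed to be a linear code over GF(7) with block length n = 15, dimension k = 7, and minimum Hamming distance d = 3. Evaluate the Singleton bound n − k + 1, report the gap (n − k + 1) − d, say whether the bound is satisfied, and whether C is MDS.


Singleton RHS = n − k + 1 = 9, slack = 6, bound satisfied, not MDS.

Singleton bound: d ≤ n − k + 1.
Here n = 15, k = 7, so n − k + 1 = 9.
Given d = 3, check d ≤ 9: YES.
Slack = (n − k + 1) − d = 6.
The code is NOT MDS (slack = 6 > 0).
Description: the claimed parameters are [15, 7, 3]_7; such a code would be non-MDS.


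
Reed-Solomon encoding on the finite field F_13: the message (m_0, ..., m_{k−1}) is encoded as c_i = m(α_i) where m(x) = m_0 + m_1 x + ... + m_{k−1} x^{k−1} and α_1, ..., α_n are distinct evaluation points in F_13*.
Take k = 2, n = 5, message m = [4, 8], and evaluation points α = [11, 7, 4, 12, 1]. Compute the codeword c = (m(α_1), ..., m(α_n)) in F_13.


c = [1, 8, 10, 9, 12]

Message polynomial: m(x) = 4 + 8·x (mod 13).
For each evaluation point α_i, compute m(α_i) mod 13:
  α_1 = 11: Horner steps 8 → 1, so m(11) = 1.
  α_2 = 7: Horner steps 8 → 8, so m(7) = 8.
  α_3 = 4: Horner steps 8 → 10, so m(4) = 10.
  α_4 = 12: Horner steps 8 → 9, so m(12) = 9.
  α_5 = 1: Horner steps 8 → 12, so m(1) = 12.
Codeword c = [1, 8, 10, 9, 12] ∈ F_13^5.


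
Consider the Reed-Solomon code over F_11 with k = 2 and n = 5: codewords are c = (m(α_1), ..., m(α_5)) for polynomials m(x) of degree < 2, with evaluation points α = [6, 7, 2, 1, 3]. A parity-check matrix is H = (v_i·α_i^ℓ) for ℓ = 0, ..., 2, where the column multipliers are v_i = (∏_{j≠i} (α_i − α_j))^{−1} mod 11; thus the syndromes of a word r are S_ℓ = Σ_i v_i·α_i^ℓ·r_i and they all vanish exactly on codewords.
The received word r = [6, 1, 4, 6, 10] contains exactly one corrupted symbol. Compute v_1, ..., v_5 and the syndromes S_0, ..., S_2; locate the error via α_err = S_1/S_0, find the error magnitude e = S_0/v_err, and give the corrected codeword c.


S = (6, 6, 6), error at position 4, error magnitude e = 8, c = [6, 1, 4, 9, 10].

Step 1: column multipliers v_i = (∏_{j≠i}(α_i − α_j))^{−1} mod 11.
  i = 1 (α = 6): (6−7)(6−2)(6−1)(6−3) = (−1)·4·5·3 = −60 ≡ 6, so v_1 = 6^{−1} = 2 (mod 11).
  i = 2 (α = 7): (7−6)(7−2)(7−1)(7−3) = 1·5·6·4 = 120 ≡ 10, so v_2 = 10^{−1} = 10 (mod 11).
  i = 3 (α = 2): (2−6)(2−7)(2−1)(2−3) = (−4)·(−5)·1·(−1) = −20 ≡ 2, so v_3 = 2^{−1} = 6 (mod 11).
  i = 4 (α = 1): (1−6)(1−7)(1−2)(1−3) = (−5)·(−6)·(−1)·(−2) = 60 ≡ 5, so v_4 = 5^{−1} = 9 (mod 11).
  i = 5 (α = 3): (3−6)(3−7)(3−2)(3−1) = (−3)·(−4)·1·2 = 24 ≡ 2, so v_5 = 2^{−1} = 6 (mod 11).
  v = [2, 10, 6, 9, 6].
Step 2: syndromes of r = [6, 1, 4, 6, 10] (all sums mod 11).
  S_0 = Σ v_i r_i = 2·6 + 10·1 + 6·4 + 9·6 + 6·10 = 160 ≡ 6.
  S_1 = Σ v_i α_i r_i = 2·6·6 + 10·7·1 + 6·2·4 + 9·1·6 + 6·3·10 = 424 ≡ 6.
  α_i^2 mod 11 = [3, 5, 4, 1, 9].
  S_2 = Σ v_i α_i^2 r_i = 2·3·6 + 10·5·1 + 6·4·4 + 9·1·6 + 6·9·10 = 776 ≡ 6.
  S = (6, 6, 6) ≠ 0, so r is not a codeword (an error is present).
Step 3: locate the error. For a single error e at position i, S_ℓ = v_i·e·α_i^ℓ, so α_err = S_1/S_0.
  S_0^{−1} = 6^{−1} = 2 (mod 11), so α_err = 6·2 = 12 ≡ 1 = α_4. Error position i = 4.
  Consistency check: S_2/S_1 = 6·2 = 12 ≡ 1 = α_err ✓ (single-error assumption holds).
Step 4: error magnitude e = S_0/v_4 = S_0·∏_{j≠4}(α_4 − α_j) = 6·5 = 30 ≡ 8 (mod 11).
Step 5: correct position 4: c_4 = r_4 − e = 6 − 8 ≡ 9 (mod 11). Hence c = [6, 1, 4, 9, 10].
  Check: interpolating c through the α_i gives m(x) = 3 + 6·x (degree < 2) with m(α_i) = c_i for every i, so c is indeed a codeword.


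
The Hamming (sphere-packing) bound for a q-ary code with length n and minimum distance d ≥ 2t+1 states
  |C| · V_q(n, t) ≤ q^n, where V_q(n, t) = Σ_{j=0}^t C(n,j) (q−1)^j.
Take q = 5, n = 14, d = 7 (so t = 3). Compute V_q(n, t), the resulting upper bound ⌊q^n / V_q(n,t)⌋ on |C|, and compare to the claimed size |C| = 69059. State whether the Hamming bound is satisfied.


V_q(n, t) = 24809, q^n = 6103515625, Hamming bound = 246020, |C| = 69059 ≤ bound (satisfied).

Step 1: Compute V_q(n, t) = Σ_{j=0}^3 C(n, j) (q−1)^j.
  j = 0: C(14,0)·(4)^0 = 1·1 = 1.
  j = 1: C(14,1)·(4)^1 = 14·4 = 56.
  j = 2: C(14,2)·(4)^2 = 91·16 = 1456.
  j = 3: C(14,3)·(4)^3 = 364·64 = 23296.
  V_q(n, t) = 1 + 56 + 1456 + 23296 = 24809.
Step 2: q^n = 5^14 = 6103515625.
Step 3: Hamming bound ⌊q^n / V_q(n,t)⌋ = ⌊6103515625/24809⌋ = 246020.
Step 4: Compare |C| = 69059 to 246020: satisfied.
The claimed |C| lies below the Hamming bound.


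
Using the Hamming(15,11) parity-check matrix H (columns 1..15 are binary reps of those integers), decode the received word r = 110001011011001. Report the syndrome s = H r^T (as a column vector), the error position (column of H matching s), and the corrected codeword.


s = (1, 1, 0, 0)^T, error position = 12, corrected codeword c = 110001011010001

Compute s = H r^T mod 2 one row at a time:
  s_1 = 1 + 1 + 0 + 1 + 1 + 0 + 0 + 1 = 5 ≡ 1 (mod 2).
  s_2 = 0 + 0 + 1 + 0 + 1 + 0 + 0 + 1 = 3 ≡ 1 (mod 2).
  s_3 = 1 + 0 + 1 + 0 + 0 + 1 + 0 + 1 = 4 ≡ 0 (mod 2).
  s_4 = 1 + 0 + 0 + 0 + 1 + 1 + 0 + 1 = 4 ≡ 0 (mod 2).
s = (1, 1, 0, 0)^T — this equals column 12 of H (binary 1100), so error is at position 12.
Correct: flip bit 12 of r = 110001011011001 to get c = 110001011010001.


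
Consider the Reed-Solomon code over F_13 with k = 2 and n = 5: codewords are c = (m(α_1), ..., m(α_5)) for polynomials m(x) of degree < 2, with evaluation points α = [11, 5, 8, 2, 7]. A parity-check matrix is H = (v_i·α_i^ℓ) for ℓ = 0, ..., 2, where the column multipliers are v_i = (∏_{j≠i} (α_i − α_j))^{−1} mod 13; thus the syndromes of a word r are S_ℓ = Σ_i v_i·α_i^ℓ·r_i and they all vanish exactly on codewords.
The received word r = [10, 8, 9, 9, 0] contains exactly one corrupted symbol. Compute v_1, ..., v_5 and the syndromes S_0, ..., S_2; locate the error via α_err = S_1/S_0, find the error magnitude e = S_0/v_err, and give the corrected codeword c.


S = (7, 1, 2), error at position 4, error magnitude e = 2, c = [10, 8, 9, 7, 0].

Step 1: column multipliers v_i = (∏_{j≠i}(α_i − α_j))^{−1} mod 13.
  i = 1 (α = 11): (11−5)(11−8)(11−2)(11−7) = 6·3·9·4 = 648 ≡ 11, so v_1 = 11^{−1} = 6 (mod 13).
  i = 2 (α = 5): (5−11)(5−8)(5−2)(5−7) = (−6)·(−3)·3·(−2) = −108 ≡ 9, so v_2 = 9^{−1} = 3 (mod 13).
  i = 3 (α = 8): (8−11)(8−5)(8−2)(8−7) = (−3)·3·6·1 = −54 ≡ 11, so v_3 = 11^{−1} = 6 (mod 13).
  i = 4 (α = 2): (2−11)(2−5)(2−8)(2−7) = (−9)·(−3)·(−6)·(−5) = 810 ≡ 4, so v_4 = 4^{−1} = 10 (mod 13).
  i = 5 (α = 7): (7−11)(7−5)(7−8)(7−2) = (−4)·2·(−1)·5 = 40 ≡ 1, so v_5 = 1^{−1} = 1 (mod 13).
  v = [6, 3, 6, 10, 1].
Step 2: syndromes of r = [10, 8, 9, 9, 0] (all sums mod 13).
  S_0 = Σ v_i r_i = 6·10 + 3·8 + 6·9 + 10·9 + 1·0 = 228 ≡ 7.
  S_1 = Σ v_i α_i r_i = 6·11·10 + 3·5·8 + 6·8·9 + 10·2·9 + 1·7·0 = 1392 ≡ 1.
  α_i^2 mod 13 = [4, 12, 12, 4, 10].
  S_2 = Σ v_i α_i^2 r_i = 6·4·10 + 3·12·8 + 6·12·9 + 10·4·9 + 1·10·0 = 1536 ≡ 2.
  S = (7, 1, 2) ≠ 0, so r is not a codeword (an error is present).
Step 3: locate the error. For a single error e at position i, S_ℓ = v_i·e·α_i^ℓ, so α_err = S_1/S_0.
  S_0^{−1} = 7^{−1} = 2 (mod 13), so α_err = 1·2 = 2 ≡ 2 = α_4. Error position i = 4.
  Consistency check: S_2/S_1 = 2·1 = 2 ≡ 2 = α_err ✓ (single-error assumption holds).
Step 4: error magnitude e = S_0/v_4 = S_0·∏_{j≠4}(α_4 − α_j) = 7·4 = 28 ≡ 2 (mod 13).
Step 5: correct position 4: c_4 = r_4 − e = 9 − 2 ≡ 7 (mod 13). Hence c = [10, 8, 9, 7, 0].
  Check: interpolating c through the α_i gives m(x) = 2 + 9·x (degree < 2) with m(α_i) = c_i for every i, so c is indeed a codeword.
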